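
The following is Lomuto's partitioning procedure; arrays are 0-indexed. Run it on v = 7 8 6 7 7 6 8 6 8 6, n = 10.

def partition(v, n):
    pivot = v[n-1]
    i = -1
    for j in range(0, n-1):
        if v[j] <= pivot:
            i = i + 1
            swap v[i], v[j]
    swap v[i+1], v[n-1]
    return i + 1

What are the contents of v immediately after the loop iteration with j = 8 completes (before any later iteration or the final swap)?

6 6 6 7 7 8 8 7 8 6

pivot=6, i=-1
j=0: 7>6, skip
j=1: 8>6, skip
j=2: 6≤6, i=0, swap(0,2) ⇒ 6 8 7 7 7 6 8 6 8 6
j=3: 7>6, skip
j=4: 7>6, skip
j=5: 6≤6, i=1, swap(1,5) ⇒ 6 6 7 7 7 8 8 6 8 6
j=6: 8>6, skip
j=7: 6≤6, i=2, swap(2,7) ⇒ 6 6 6 7 7 8 8 7 8 6
j=8: 8>6, skip
(after j=8) v = 6 6 6 7 7 8 8 7 8 6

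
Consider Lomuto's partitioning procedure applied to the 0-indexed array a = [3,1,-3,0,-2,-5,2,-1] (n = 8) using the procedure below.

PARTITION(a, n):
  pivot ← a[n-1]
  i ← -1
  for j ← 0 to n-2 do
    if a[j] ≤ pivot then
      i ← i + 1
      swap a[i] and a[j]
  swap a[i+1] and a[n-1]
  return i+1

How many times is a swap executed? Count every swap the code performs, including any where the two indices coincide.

pivot=-1, i=-1
j=0: 3>-1, skip
j=1: 1>-1, skip
j=2: -3≤-1, i=0, swap(0,2) ⇒ [-3,1,3,0,-2,-5,2,-1]
j=3: 0>-1, skip
j=4: -2≤-1, i=1, swap(1,4) ⇒ [-3,-2,3,0,1,-5,2,-1]
j=5: -5≤-1, i=2, swap(2,5) ⇒ [-3,-2,-5,0,1,3,2,-1]
j=6: 2>-1, skip
swap(3,7) ⇒ [-3,-2,-5,-1,1,3,2,0]; return 3

4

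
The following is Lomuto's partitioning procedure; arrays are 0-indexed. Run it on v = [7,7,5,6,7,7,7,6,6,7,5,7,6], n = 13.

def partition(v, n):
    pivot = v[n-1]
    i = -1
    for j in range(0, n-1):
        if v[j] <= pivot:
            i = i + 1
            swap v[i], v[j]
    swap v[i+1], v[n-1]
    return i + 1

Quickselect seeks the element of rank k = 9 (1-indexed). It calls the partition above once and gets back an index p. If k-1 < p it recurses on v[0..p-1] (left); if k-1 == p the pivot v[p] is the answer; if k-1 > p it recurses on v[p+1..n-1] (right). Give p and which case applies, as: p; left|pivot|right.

pivot = v[12] = 6; i = -1
j=0: v[0]=7 > 6 → no swap
j=1: v[1]=7 > 6 → no swap
j=2: v[2]=5 ≤ 6 → i=0, swap v[0],v[2] → [5,7,7,6,7,7,7,6,6,7,5,7,6]
j=3: v[3]=6 ≤ 6 → i=1, swap v[1],v[3] → [5,6,7,7,7,7,7,6,6,7,5,7,6]
j=4: v[4]=7 > 6 → no swap
j=5: v[5]=7 > 6 → no swap
j=6: v[6]=7 > 6 → no swap
j=7: v[7]=6 ≤ 6 → i=2, swap v[2],v[7] → [5,6,6,7,7,7,7,7,6,7,5,7,6]
j=8: v[8]=6 ≤ 6 → i=3, swap v[3],v[8] → [5,6,6,6,7,7,7,7,7,7,5,7,6]
j=9: v[9]=7 > 6 → no swap
j=10: v[10]=5 ≤ 6 → i=4, swap v[4],v[10] → [5,6,6,6,5,7,7,7,7,7,7,7,6]
j=11: v[11]=7 > 6 → no swap
final swap v[5],v[12] → [5,6,6,6,5,6,7,7,7,7,7,7,7]; return 5
p = 5; k-1 = 8 > 5 ⇒ right

5; right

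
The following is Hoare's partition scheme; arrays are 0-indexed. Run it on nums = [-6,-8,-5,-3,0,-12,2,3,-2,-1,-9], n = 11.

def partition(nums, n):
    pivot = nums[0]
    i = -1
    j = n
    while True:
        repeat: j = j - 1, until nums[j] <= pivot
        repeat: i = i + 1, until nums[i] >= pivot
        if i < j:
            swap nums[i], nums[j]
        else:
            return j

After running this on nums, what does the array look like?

pivot = nums[0] = -6; i = -1, j = 11
j→10 (nums[10]=-9≤-6), i→0 (nums[0]=-6≥-6); i<j, swap → [-9,-8,-5,-3,0,-12,2,3,-2,-1,-6]
j→5 (nums[5]=-12≤-6), i→2 (nums[2]=-5≥-6); i<j, swap → [-9,-8,-12,-3,0,-5,2,3,-2,-1,-6]
j→2, i→3; i≥j, return j=2. nums = [-9,-8,-12,-3,0,-5,2,3,-2,-1,-6]

[-9,-8,-12,-3,0,-5,2,3,-2,-1,-6]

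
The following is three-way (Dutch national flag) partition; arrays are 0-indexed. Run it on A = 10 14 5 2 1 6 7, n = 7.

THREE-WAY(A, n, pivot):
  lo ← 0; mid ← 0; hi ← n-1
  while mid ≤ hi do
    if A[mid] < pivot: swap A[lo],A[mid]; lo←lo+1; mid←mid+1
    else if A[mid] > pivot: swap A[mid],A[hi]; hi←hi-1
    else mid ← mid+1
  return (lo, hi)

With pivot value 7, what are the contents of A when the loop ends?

6 5 2 1 7 14 10

pivot = 7; lo=0, mid=0, hi=6
A[mid]=10>7: swap A[0],A[6]; hi=5 → 7 14 5 2 1 6 10
A[mid]=7=7: mid=1
A[mid]=14>7: swap A[1],A[5]; hi=4 → 7 6 5 2 1 14 10
A[mid]=6<7: swap A[0],A[1]; lo=1,mid=2 → 6 7 5 2 1 14 10
A[mid]=5<7: swap A[1],A[2]; lo=2,mid=3 → 6 5 7 2 1 14 10
A[mid]=2<7: swap A[2],A[3]; lo=3,mid=4 → 6 5 2 7 1 14 10
A[mid]=1<7: swap A[3],A[4]; lo=4,mid=5 → 6 5 2 1 7 14 10
end: lo=4, hi=4; A = 6 5 2 1 7 14 10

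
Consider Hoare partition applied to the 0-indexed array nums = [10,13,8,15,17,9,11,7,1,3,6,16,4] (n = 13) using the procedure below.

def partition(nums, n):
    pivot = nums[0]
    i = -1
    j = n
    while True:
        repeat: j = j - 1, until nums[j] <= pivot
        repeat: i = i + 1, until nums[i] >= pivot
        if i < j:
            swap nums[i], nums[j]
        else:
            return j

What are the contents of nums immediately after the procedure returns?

[4,6,8,3,1,9,7,11,17,15,13,16,10]

pivot = nums[0] = 10; i = -1, j = 13
j→12 (nums[12]=4≤10), i→0 (nums[0]=10≥10); i<j, swap → [4,13,8,15,17,9,11,7,1,3,6,16,10]
j→10 (nums[10]=6≤10), i→1 (nums[1]=13≥10); i<j, swap → [4,6,8,15,17,9,11,7,1,3,13,16,10]
j→9 (nums[9]=3≤10), i→3 (nums[3]=15≥10); i<j, swap → [4,6,8,3,17,9,11,7,1,15,13,16,10]
j→8 (nums[8]=1≤10), i→4 (nums[4]=17≥10); i<j, swap → [4,6,8,3,1,9,11,7,17,15,13,16,10]
j→7 (nums[7]=7≤10), i→6 (nums[6]=11≥10); i<j, swap → [4,6,8,3,1,9,7,11,17,15,13,16,10]
j→6, i→7; i≥j, return j=6. nums = [4,6,8,3,1,9,7,11,17,15,13,16,10]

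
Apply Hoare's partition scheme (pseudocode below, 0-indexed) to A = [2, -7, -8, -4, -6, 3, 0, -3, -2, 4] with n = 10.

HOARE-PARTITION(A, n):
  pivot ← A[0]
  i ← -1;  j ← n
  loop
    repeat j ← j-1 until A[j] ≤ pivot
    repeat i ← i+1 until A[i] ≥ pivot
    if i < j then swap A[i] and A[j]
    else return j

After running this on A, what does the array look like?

[-2, -7, -8, -4, -6, -3, 0, 3, 2, 4]

pivot=2
j stops at 8 (-2), i stops at 0 (2); swap ⇒ [-2, -7, -8, -4, -6, 3, 0, -3, 2, 4]
j stops at 7 (-3), i stops at 5 (3); swap ⇒ [-2, -7, -8, -4, -6, -3, 0, 3, 2, 4]
j stops at 6, i stops at 7; i≥j ⇒ return 6. A=[-2, -7, -8, -4, -6, -3, 0, 3, 2, 4]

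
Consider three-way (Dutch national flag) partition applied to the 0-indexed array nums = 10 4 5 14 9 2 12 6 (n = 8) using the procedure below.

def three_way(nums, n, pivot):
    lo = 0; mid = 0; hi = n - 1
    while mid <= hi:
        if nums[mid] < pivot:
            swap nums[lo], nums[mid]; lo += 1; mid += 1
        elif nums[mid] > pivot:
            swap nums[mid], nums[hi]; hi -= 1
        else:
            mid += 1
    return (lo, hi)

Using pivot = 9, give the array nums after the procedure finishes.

lo=0 mid=0 hi=7
10>9: swap(0,7), hi=6 ⇒ 6 4 5 14 9 2 12 10
6<9: swap(0,0), lo=1 mid=1 ⇒ 6 4 5 14 9 2 12 10
4<9: swap(1,1), lo=2 mid=2 ⇒ 6 4 5 14 9 2 12 10
5<9: swap(2,2), lo=3 mid=3 ⇒ 6 4 5 14 9 2 12 10
14>9: swap(3,6), hi=5 ⇒ 6 4 5 12 9 2 14 10
12>9: swap(3,5), hi=4 ⇒ 6 4 5 2 9 12 14 10
2<9: swap(3,3), lo=4 mid=4 ⇒ 6 4 5 2 9 12 14 10
9=9: mid=5
done. lo=4 hi=4; nums=6 4 5 2 9 12 14 10

6 4 5 2 9 12 14 10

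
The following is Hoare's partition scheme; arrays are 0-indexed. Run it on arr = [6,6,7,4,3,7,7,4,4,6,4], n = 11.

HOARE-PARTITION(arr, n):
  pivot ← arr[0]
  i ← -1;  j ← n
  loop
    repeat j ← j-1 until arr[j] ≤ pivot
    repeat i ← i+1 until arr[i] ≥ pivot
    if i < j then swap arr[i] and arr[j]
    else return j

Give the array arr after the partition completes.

[4,6,4,4,3,4,7,7,7,6,6]

pivot = arr[0] = 6; i = -1, j = 11
j→10 (arr[10]=4≤6), i→0 (arr[0]=6≥6); i<j, swap → [4,6,7,4,3,7,7,4,4,6,6]
j→9 (arr[9]=6≤6), i→1 (arr[1]=6≥6); i<j, swap → [4,6,7,4,3,7,7,4,4,6,6]
j→8 (arr[8]=4≤6), i→2 (arr[2]=7≥6); i<j, swap → [4,6,4,4,3,7,7,4,7,6,6]
j→7 (arr[7]=4≤6), i→5 (arr[5]=7≥6); i<j, swap → [4,6,4,4,3,4,7,7,7,6,6]
j→5, i→6; i≥j, return j=5. arr = [4,6,4,4,3,4,7,7,7,6,6]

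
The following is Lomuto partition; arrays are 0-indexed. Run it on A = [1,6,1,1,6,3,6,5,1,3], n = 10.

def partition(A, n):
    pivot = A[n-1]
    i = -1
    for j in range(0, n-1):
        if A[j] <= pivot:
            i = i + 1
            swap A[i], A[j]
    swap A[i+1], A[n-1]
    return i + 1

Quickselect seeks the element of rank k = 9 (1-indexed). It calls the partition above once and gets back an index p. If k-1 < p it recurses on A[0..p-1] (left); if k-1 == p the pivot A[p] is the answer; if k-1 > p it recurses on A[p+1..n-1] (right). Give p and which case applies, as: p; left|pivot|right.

5; right

pivot = A[9] = 3; i = -1
j=0: A[0]=1 ≤ 3 → i=0, swap A[0],A[0] (no change) → [1,6,1,1,6,3,6,5,1,3]
j=1: A[1]=6 > 3 → no swap
j=2: A[2]=1 ≤ 3 → i=1, swap A[1],A[2] → [1,1,6,1,6,3,6,5,1,3]
j=3: A[3]=1 ≤ 3 → i=2, swap A[2],A[3] → [1,1,1,6,6,3,6,5,1,3]
j=4: A[4]=6 > 3 → no swap
j=5: A[5]=3 ≤ 3 → i=3, swap A[3],A[5] → [1,1,1,3,6,6,6,5,1,3]
j=6: A[6]=6 > 3 → no swap
j=7: A[7]=5 > 3 → no swap
j=8: A[8]=1 ≤ 3 → i=4, swap A[4],A[8] → [1,1,1,3,1,6,6,5,6,3]
final swap A[5],A[9] → [1,1,1,3,1,3,6,5,6,6]; return 5
p = 5; k-1 = 8 > 5 ⇒ right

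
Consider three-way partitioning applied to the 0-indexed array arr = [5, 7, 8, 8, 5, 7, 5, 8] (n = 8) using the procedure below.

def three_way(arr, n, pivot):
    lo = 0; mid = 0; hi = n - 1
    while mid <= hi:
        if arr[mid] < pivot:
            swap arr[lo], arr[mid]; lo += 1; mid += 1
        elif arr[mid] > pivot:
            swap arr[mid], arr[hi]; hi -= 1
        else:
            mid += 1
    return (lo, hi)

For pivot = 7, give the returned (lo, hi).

pivot = 7; lo=0, mid=0, hi=7
arr[mid]=5<7: swap arr[0],arr[0]; lo=1,mid=1 → [5, 7, 8, 8, 5, 7, 5, 8]
arr[mid]=7=7: mid=2
arr[mid]=8>7: swap arr[2],arr[7]; hi=6 → [5, 7, 8, 8, 5, 7, 5, 8]
arr[mid]=8>7: swap arr[2],arr[6]; hi=5 → [5, 7, 5, 8, 5, 7, 8, 8]
arr[mid]=5<7: swap arr[1],arr[2]; lo=2,mid=3 → [5, 5, 7, 8, 5, 7, 8, 8]
arr[mid]=8>7: swap arr[3],arr[5]; hi=4 → [5, 5, 7, 7, 5, 8, 8, 8]
arr[mid]=7=7: mid=4
arr[mid]=5<7: swap arr[2],arr[4]; lo=3,mid=5 → [5, 5, 5, 7, 7, 8, 8, 8]
end: lo=3, hi=4; arr = [5, 5, 5, 7, 7, 8, 8, 8]

(3, 4)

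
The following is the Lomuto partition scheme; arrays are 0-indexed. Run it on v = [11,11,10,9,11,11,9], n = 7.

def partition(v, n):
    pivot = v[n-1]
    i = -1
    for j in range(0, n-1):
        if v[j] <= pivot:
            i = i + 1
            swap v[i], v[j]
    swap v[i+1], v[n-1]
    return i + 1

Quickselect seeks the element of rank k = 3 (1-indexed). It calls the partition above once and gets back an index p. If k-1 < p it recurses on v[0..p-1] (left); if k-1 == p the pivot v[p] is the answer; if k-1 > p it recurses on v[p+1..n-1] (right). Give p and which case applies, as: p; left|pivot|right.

1; right

pivot=9, i=-1
j=0: 11>9, skip
j=1: 11>9, skip
j=2: 10>9, skip
j=3: 9≤9, i=0, swap(0,3) ⇒ [9,11,10,11,11,11,9]
j=4: 11>9, skip
j=5: 11>9, skip
swap(1,6) ⇒ [9,9,10,11,11,11,11]; return 1
p = 1; k-1 = 2 > 1 ⇒ right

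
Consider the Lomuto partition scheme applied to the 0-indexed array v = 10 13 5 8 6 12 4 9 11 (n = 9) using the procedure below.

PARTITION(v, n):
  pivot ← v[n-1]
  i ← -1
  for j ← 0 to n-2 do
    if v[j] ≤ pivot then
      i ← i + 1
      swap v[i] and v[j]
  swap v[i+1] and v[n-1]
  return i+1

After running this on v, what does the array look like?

10 5 8 6 4 9 11 12 13

pivot=11, i=-1
j=0: 10≤11, i=0, swap(0,0) ⇒ 10 13 5 8 6 12 4 9 11
j=1: 13>11, skip
j=2: 5≤11, i=1, swap(1,2) ⇒ 10 5 13 8 6 12 4 9 11
j=3: 8≤11, i=2, swap(2,3) ⇒ 10 5 8 13 6 12 4 9 11
j=4: 6≤11, i=3, swap(3,4) ⇒ 10 5 8 6 13 12 4 9 11
j=5: 12>11, skip
j=6: 4≤11, i=4, swap(4,6) ⇒ 10 5 8 6 4 12 13 9 11
j=7: 9≤11, i=5, swap(5,7) ⇒ 10 5 8 6 4 9 13 12 11
swap(6,8) ⇒ 10 5 8 6 4 9 11 12 13; return 6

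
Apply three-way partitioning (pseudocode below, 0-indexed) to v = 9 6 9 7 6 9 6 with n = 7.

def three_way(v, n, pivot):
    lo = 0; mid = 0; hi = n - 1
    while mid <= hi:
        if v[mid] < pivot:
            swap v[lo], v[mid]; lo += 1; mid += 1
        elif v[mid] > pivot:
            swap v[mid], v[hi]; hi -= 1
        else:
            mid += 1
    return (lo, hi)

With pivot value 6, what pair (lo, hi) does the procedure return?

lo=0 mid=0 hi=6
9>6: swap(0,6), hi=5 ⇒ 6 6 9 7 6 9 9
6=6: mid=1
6=6: mid=2
9>6: swap(2,5), hi=4 ⇒ 6 6 9 7 6 9 9
9>6: swap(2,4), hi=3 ⇒ 6 6 6 7 9 9 9
6=6: mid=3
7>6: swap(3,3), hi=2 ⇒ 6 6 6 7 9 9 9
done. lo=0 hi=2; v=6 6 6 7 9 9 9

(0, 2)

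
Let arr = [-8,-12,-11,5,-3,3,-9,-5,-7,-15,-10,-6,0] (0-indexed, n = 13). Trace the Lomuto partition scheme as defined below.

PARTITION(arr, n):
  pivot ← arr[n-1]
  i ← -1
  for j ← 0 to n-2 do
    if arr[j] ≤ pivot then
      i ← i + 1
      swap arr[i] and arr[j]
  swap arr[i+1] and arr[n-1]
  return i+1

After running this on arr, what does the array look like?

[-8,-12,-11,-3,-9,-5,-7,-15,-10,-6,0,3,5]

pivot=0, i=-1
j=0: -8≤0, i=0, swap(0,0) ⇒ [-8,-12,-11,5,-3,3,-9,-5,-7,-15,-10,-6,0]
j=1: -12≤0, i=1, swap(1,1) ⇒ [-8,-12,-11,5,-3,3,-9,-5,-7,-15,-10,-6,0]
j=2: -11≤0, i=2, swap(2,2) ⇒ [-8,-12,-11,5,-3,3,-9,-5,-7,-15,-10,-6,0]
j=3: 5>0, skip
j=4: -3≤0, i=3, swap(3,4) ⇒ [-8,-12,-11,-3,5,3,-9,-5,-7,-15,-10,-6,0]
j=5: 3>0, skip
j=6: -9≤0, i=4, swap(4,6) ⇒ [-8,-12,-11,-3,-9,3,5,-5,-7,-15,-10,-6,0]
j=7: -5≤0, i=5, swap(5,7) ⇒ [-8,-12,-11,-3,-9,-5,5,3,-7,-15,-10,-6,0]
j=8: -7≤0, i=6, swap(6,8) ⇒ [-8,-12,-11,-3,-9,-5,-7,3,5,-15,-10,-6,0]
j=9: -15≤0, i=7, swap(7,9) ⇒ [-8,-12,-11,-3,-9,-5,-7,-15,5,3,-10,-6,0]
j=10: -10≤0, i=8, swap(8,10) ⇒ [-8,-12,-11,-3,-9,-5,-7,-15,-10,3,5,-6,0]
j=11: -6≤0, i=9, swap(9,11) ⇒ [-8,-12,-11,-3,-9,-5,-7,-15,-10,-6,5,3,0]
swap(10,12) ⇒ [-8,-12,-11,-3,-9,-5,-7,-15,-10,-6,0,3,5]; return 10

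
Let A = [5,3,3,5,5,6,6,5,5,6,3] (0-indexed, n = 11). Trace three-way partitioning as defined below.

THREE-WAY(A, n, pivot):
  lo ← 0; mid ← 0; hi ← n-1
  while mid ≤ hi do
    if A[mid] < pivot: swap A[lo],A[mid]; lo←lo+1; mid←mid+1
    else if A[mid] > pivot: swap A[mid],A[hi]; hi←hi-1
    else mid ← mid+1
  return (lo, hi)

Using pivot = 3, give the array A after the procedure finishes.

[3,3,3,5,6,6,5,5,6,5,5]

lo=0 mid=0 hi=10
5>3: swap(0,10), hi=9 ⇒ [3,3,3,5,5,6,6,5,5,6,5]
3=3: mid=1
3=3: mid=2
3=3: mid=3
5>3: swap(3,9), hi=8 ⇒ [3,3,3,6,5,6,6,5,5,5,5]
6>3: swap(3,8), hi=7 ⇒ [3,3,3,5,5,6,6,5,6,5,5]
5>3: swap(3,7), hi=6 ⇒ [3,3,3,5,5,6,6,5,6,5,5]
5>3: swap(3,6), hi=5 ⇒ [3,3,3,6,5,6,5,5,6,5,5]
6>3: swap(3,5), hi=4 ⇒ [3,3,3,6,5,6,5,5,6,5,5]
6>3: swap(3,4), hi=3 ⇒ [3,3,3,5,6,6,5,5,6,5,5]
5>3: swap(3,3), hi=2 ⇒ [3,3,3,5,6,6,5,5,6,5,5]
done. lo=0 hi=2; A=[3,3,3,5,6,6,5,5,6,5,5]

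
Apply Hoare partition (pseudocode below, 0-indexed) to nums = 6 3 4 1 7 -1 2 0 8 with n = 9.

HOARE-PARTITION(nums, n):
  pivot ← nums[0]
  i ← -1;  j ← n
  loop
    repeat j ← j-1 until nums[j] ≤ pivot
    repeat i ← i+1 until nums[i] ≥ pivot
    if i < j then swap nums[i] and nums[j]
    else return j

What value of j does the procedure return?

pivot=6
j stops at 7 (0), i stops at 0 (6); swap ⇒ 0 3 4 1 7 -1 2 6 8
j stops at 6 (2), i stops at 4 (7); swap ⇒ 0 3 4 1 2 -1 7 6 8
j stops at 5, i stops at 6; i≥j ⇒ return 5. nums=0 3 4 1 2 -1 7 6 8

5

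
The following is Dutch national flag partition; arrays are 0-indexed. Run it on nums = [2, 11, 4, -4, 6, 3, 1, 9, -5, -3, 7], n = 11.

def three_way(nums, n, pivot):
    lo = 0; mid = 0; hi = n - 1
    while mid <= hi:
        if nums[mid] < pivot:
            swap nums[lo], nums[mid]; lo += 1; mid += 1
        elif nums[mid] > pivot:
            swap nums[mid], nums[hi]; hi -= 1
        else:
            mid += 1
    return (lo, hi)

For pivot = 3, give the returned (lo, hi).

pivot = 3; lo=0, mid=0, hi=10
nums[mid]=2<3: swap nums[0],nums[0]; lo=1,mid=1 → [2, 11, 4, -4, 6, 3, 1, 9, -5, -3, 7]
nums[mid]=11>3: swap nums[1],nums[10]; hi=9 → [2, 7, 4, -4, 6, 3, 1, 9, -5, -3, 11]
nums[mid]=7>3: swap nums[1],nums[9]; hi=8 → [2, -3, 4, -4, 6, 3, 1, 9, -5, 7, 11]
nums[mid]=-3<3: swap nums[1],nums[1]; lo=2,mid=2 → [2, -3, 4, -4, 6, 3, 1, 9, -5, 7, 11]
nums[mid]=4>3: swap nums[2],nums[8]; hi=7 → [2, -3, -5, -4, 6, 3, 1, 9, 4, 7, 11]
nums[mid]=-5<3: swap nums[2],nums[2]; lo=3,mid=3 → [2, -3, -5, -4, 6, 3, 1, 9, 4, 7, 11]
nums[mid]=-4<3: swap nums[3],nums[3]; lo=4,mid=4 → [2, -3, -5, -4, 6, 3, 1, 9, 4, 7, 11]
nums[mid]=6>3: swap nums[4],nums[7]; hi=6 → [2, -3, -5, -4, 9, 3, 1, 6, 4, 7, 11]
nums[mid]=9>3: swap nums[4],nums[6]; hi=5 → [2, -3, -5, -4, 1, 3, 9, 6, 4, 7, 11]
nums[mid]=1<3: swap nums[4],nums[4]; lo=5,mid=5 → [2, -3, -5, -4, 1, 3, 9, 6, 4, 7, 11]
nums[mid]=3=3: mid=6
end: lo=5, hi=5; nums = [2, -3, -5, -4, 1, 3, 9, 6, 4, 7, 11]

(5, 5)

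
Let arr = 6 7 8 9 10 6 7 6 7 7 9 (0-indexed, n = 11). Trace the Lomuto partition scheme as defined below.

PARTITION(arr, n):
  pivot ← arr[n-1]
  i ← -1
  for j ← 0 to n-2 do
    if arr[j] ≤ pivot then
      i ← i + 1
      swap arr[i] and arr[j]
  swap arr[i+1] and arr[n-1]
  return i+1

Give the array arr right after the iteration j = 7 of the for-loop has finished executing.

pivot=9, i=-1
j=0: 6≤9, i=0, swap(0,0) ⇒ 6 7 8 9 10 6 7 6 7 7 9
j=1: 7≤9, i=1, swap(1,1) ⇒ 6 7 8 9 10 6 7 6 7 7 9
j=2: 8≤9, i=2, swap(2,2) ⇒ 6 7 8 9 10 6 7 6 7 7 9
j=3: 9≤9, i=3, swap(3,3) ⇒ 6 7 8 9 10 6 7 6 7 7 9
j=4: 10>9, skip
j=5: 6≤9, i=4, swap(4,5) ⇒ 6 7 8 9 6 10 7 6 7 7 9
j=6: 7≤9, i=5, swap(5,6) ⇒ 6 7 8 9 6 7 10 6 7 7 9
j=7: 6≤9, i=6, swap(6,7) ⇒ 6 7 8 9 6 7 6 10 7 7 9
(after j=7) arr = 6 7 8 9 6 7 6 10 7 7 9

6 7 8 9 6 7 6 10 7 7 9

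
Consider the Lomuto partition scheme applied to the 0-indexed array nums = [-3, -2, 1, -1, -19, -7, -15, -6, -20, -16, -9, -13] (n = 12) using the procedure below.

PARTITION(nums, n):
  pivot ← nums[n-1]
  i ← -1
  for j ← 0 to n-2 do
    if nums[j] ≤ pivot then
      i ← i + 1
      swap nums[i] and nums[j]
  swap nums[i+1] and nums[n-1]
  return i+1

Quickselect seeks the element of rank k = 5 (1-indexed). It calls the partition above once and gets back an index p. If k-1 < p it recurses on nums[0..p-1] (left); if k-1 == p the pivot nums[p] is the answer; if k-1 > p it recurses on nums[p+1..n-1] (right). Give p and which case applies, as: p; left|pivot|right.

pivot = nums[11] = -13; i = -1
j=0: nums[0]=-3 > -13 → no swap
j=1: nums[1]=-2 > -13 → no swap
j=2: nums[2]=1 > -13 → no swap
j=3: nums[3]=-1 > -13 → no swap
j=4: nums[4]=-19 ≤ -13 → i=0, swap nums[0],nums[4] → [-19, -2, 1, -1, -3, -7, -15, -6, -20, -16, -9, -13]
j=5: nums[5]=-7 > -13 → no swap
j=6: nums[6]=-15 ≤ -13 → i=1, swap nums[1],nums[6] → [-19, -15, 1, -1, -3, -7, -2, -6, -20, -16, -9, -13]
j=7: nums[7]=-6 > -13 → no swap
j=8: nums[8]=-20 ≤ -13 → i=2, swap nums[2],nums[8] → [-19, -15, -20, -1, -3, -7, -2, -6, 1, -16, -9, -13]
j=9: nums[9]=-16 ≤ -13 → i=3, swap nums[3],nums[9] → [-19, -15, -20, -16, -3, -7, -2, -6, 1, -1, -9, -13]
j=10: nums[10]=-9 > -13 → no swap
final swap nums[4],nums[11] → [-19, -15, -20, -16, -13, -7, -2, -6, 1, -1, -9, -3]; return 4
p = 4; k-1 = 4 == 4 ⇒ pivot

4; pivot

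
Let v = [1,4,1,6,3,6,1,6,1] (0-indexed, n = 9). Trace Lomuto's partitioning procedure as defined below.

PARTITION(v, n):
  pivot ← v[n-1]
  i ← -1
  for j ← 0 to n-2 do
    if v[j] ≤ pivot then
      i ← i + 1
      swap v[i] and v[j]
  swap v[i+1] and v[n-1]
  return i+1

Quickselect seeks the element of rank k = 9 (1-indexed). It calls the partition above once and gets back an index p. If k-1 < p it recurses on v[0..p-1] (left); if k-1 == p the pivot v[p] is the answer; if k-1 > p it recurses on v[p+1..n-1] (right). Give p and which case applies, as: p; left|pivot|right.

pivot = v[8] = 1; i = -1
j=0: v[0]=1 ≤ 1 → i=0, swap v[0],v[0] (no change) → [1,4,1,6,3,6,1,6,1]
j=1: v[1]=4 > 1 → no swap
j=2: v[2]=1 ≤ 1 → i=1, swap v[1],v[2] → [1,1,4,6,3,6,1,6,1]
j=3: v[3]=6 > 1 → no swap
j=4: v[4]=3 > 1 → no swap
j=5: v[5]=6 > 1 → no swap
j=6: v[6]=1 ≤ 1 → i=2, swap v[2],v[6] → [1,1,1,6,3,6,4,6,1]
j=7: v[7]=6 > 1 → no swap
final swap v[3],v[8] → [1,1,1,1,3,6,4,6,6]; return 3
p = 3; k-1 = 8 > 3 ⇒ right

3; right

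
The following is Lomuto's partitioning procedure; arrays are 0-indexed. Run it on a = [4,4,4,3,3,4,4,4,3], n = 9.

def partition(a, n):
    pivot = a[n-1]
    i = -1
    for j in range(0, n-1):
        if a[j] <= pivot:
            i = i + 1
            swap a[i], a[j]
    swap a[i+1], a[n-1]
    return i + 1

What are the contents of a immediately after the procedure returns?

pivot = a[8] = 3; i = -1
j=0: a[0]=4 > 3 → no swap
j=1: a[1]=4 > 3 → no swap
j=2: a[2]=4 > 3 → no swap
j=3: a[3]=3 ≤ 3 → i=0, swap a[0],a[3] → [3,4,4,4,3,4,4,4,3]
j=4: a[4]=3 ≤ 3 → i=1, swap a[1],a[4] → [3,3,4,4,4,4,4,4,3]
j=5: a[5]=4 > 3 → no swap
j=6: a[6]=4 > 3 → no swap
j=7: a[7]=4 > 3 → no swap
final swap a[2],a[8] → [3,3,3,4,4,4,4,4,4]; return 2

[3,3,3,4,4,4,4,4,4]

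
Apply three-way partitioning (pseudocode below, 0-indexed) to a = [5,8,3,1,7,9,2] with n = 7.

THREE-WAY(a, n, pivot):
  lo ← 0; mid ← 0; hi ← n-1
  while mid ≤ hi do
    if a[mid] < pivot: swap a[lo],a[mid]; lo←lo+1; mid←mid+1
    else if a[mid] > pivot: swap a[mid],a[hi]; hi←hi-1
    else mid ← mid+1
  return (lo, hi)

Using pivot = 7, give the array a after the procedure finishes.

[5,2,3,1,7,9,8]

pivot = 7; lo=0, mid=0, hi=6
a[mid]=5<7: swap a[0],a[0]; lo=1,mid=1 → [5,8,3,1,7,9,2]
a[mid]=8>7: swap a[1],a[6]; hi=5 → [5,2,3,1,7,9,8]
a[mid]=2<7: swap a[1],a[1]; lo=2,mid=2 → [5,2,3,1,7,9,8]
a[mid]=3<7: swap a[2],a[2]; lo=3,mid=3 → [5,2,3,1,7,9,8]
a[mid]=1<7: swap a[3],a[3]; lo=4,mid=4 → [5,2,3,1,7,9,8]
a[mid]=7=7: mid=5
a[mid]=9>7: swap a[5],a[5]; hi=4 → [5,2,3,1,7,9,8]
end: lo=4, hi=4; a = [5,2,3,1,7,9,8]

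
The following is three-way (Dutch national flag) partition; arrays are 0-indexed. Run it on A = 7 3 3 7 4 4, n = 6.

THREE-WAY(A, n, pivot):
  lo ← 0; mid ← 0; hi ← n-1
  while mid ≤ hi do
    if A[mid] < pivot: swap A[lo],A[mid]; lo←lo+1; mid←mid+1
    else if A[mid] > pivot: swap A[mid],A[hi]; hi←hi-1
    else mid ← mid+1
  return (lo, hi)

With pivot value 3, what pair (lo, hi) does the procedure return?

pivot = 3; lo=0, mid=0, hi=5
A[mid]=7>3: swap A[0],A[5]; hi=4 → 4 3 3 7 4 7
A[mid]=4>3: swap A[0],A[4]; hi=3 → 4 3 3 7 4 7
A[mid]=4>3: swap A[0],A[3]; hi=2 → 7 3 3 4 4 7
A[mid]=7>3: swap A[0],A[2]; hi=1 → 3 3 7 4 4 7
A[mid]=3=3: mid=1
A[mid]=3=3: mid=2
end: lo=0, hi=1; A = 3 3 7 4 4 7

(0, 1)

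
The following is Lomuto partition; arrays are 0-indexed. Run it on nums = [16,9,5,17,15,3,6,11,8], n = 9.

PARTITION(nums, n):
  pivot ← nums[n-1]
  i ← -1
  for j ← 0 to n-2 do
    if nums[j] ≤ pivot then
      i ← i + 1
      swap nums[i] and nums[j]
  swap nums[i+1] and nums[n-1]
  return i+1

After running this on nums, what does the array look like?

[5,3,6,8,15,9,16,11,17]

pivot = nums[8] = 8; i = -1
j=0: nums[0]=16 > 8 → no swap
j=1: nums[1]=9 > 8 → no swap
j=2: nums[2]=5 ≤ 8 → i=0, swap nums[0],nums[2] → [5,9,16,17,15,3,6,11,8]
j=3: nums[3]=17 > 8 → no swap
j=4: nums[4]=15 > 8 → no swap
j=5: nums[5]=3 ≤ 8 → i=1, swap nums[1],nums[5] → [5,3,16,17,15,9,6,11,8]
j=6: nums[6]=6 ≤ 8 → i=2, swap nums[2],nums[6] → [5,3,6,17,15,9,16,11,8]
j=7: nums[7]=11 > 8 → no swap
final swap nums[3],nums[8] → [5,3,6,8,15,9,16,11,17]; return 3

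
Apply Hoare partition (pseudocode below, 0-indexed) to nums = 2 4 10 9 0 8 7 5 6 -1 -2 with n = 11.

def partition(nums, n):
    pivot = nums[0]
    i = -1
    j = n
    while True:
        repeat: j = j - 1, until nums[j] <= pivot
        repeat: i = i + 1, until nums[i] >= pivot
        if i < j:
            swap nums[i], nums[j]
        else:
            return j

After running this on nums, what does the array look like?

pivot = nums[0] = 2; i = -1, j = 11
j→10 (nums[10]=-2≤2), i→0 (nums[0]=2≥2); i<j, swap → -2 4 10 9 0 8 7 5 6 -1 2
j→9 (nums[9]=-1≤2), i→1 (nums[1]=4≥2); i<j, swap → -2 -1 10 9 0 8 7 5 6 4 2
j→4 (nums[4]=0≤2), i→2 (nums[2]=10≥2); i<j, swap → -2 -1 0 9 10 8 7 5 6 4 2
j→2, i→3; i≥j, return j=2. nums = -2 -1 0 9 10 8 7 5 6 4 2

-2 -1 0 9 10 8 7 5 6 4 2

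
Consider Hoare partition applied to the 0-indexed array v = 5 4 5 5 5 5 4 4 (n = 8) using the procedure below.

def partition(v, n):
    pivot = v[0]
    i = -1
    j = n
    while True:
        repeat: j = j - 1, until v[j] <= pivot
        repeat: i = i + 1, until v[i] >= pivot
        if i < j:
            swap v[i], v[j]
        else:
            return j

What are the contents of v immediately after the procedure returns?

4 4 4 5 5 5 5 5

pivot=5
j stops at 7 (4), i stops at 0 (5); swap ⇒ 4 4 5 5 5 5 4 5
j stops at 6 (4), i stops at 2 (5); swap ⇒ 4 4 4 5 5 5 5 5
j stops at 5 (5), i stops at 3 (5); swap ⇒ 4 4 4 5 5 5 5 5
j stops at 4, i stops at 4; i≥j ⇒ return 4. v=4 4 4 5 5 5 5 5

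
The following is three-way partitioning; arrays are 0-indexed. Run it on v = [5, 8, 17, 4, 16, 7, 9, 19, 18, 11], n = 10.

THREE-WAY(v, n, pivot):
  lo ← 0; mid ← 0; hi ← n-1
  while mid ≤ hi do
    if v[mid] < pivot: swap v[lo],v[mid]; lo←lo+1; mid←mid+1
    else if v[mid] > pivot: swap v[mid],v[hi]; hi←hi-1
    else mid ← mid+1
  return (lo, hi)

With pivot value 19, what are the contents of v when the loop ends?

[5, 8, 17, 4, 16, 7, 9, 18, 11, 19]

lo=0 mid=0 hi=9
5<19: swap(0,0), lo=1 mid=1 ⇒ [5, 8, 17, 4, 16, 7, 9, 19, 18, 11]
8<19: swap(1,1), lo=2 mid=2 ⇒ [5, 8, 17, 4, 16, 7, 9, 19, 18, 11]
17<19: swap(2,2), lo=3 mid=3 ⇒ [5, 8, 17, 4, 16, 7, 9, 19, 18, 11]
4<19: swap(3,3), lo=4 mid=4 ⇒ [5, 8, 17, 4, 16, 7, 9, 19, 18, 11]
16<19: swap(4,4), lo=5 mid=5 ⇒ [5, 8, 17, 4, 16, 7, 9, 19, 18, 11]
7<19: swap(5,5), lo=6 mid=6 ⇒ [5, 8, 17, 4, 16, 7, 9, 19, 18, 11]
9<19: swap(6,6), lo=7 mid=7 ⇒ [5, 8, 17, 4, 16, 7, 9, 19, 18, 11]
19=19: mid=8
18<19: swap(7,8), lo=8 mid=9 ⇒ [5, 8, 17, 4, 16, 7, 9, 18, 19, 11]
11<19: swap(8,9), lo=9 mid=10 ⇒ [5, 8, 17, 4, 16, 7, 9, 18, 11, 19]
done. lo=9 hi=9; v=[5, 8, 17, 4, 16, 7, 9, 18, 11, 19]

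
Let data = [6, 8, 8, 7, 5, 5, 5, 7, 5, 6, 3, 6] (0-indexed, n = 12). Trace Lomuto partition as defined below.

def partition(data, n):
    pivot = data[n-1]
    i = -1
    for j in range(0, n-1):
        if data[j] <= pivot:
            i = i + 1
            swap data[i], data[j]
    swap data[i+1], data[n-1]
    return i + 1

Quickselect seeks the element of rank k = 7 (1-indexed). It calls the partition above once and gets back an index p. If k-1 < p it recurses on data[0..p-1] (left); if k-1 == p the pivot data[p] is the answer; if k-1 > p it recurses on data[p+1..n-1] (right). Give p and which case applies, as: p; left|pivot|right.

7; left

pivot = data[11] = 6; i = -1
j=0: data[0]=6 ≤ 6 → i=0, swap data[0],data[0] (no change) → [6, 8, 8, 7, 5, 5, 5, 7, 5, 6, 3, 6]
j=1: data[1]=8 > 6 → no swap
j=2: data[2]=8 > 6 → no swap
j=3: data[3]=7 > 6 → no swap
j=4: data[4]=5 ≤ 6 → i=1, swap data[1],data[4] → [6, 5, 8, 7, 8, 5, 5, 7, 5, 6, 3, 6]
j=5: data[5]=5 ≤ 6 → i=2, swap data[2],data[5] → [6, 5, 5, 7, 8, 8, 5, 7, 5, 6, 3, 6]
j=6: data[6]=5 ≤ 6 → i=3, swap data[3],data[6] → [6, 5, 5, 5, 8, 8, 7, 7, 5, 6, 3, 6]
j=7: data[7]=7 > 6 → no swap
j=8: data[8]=5 ≤ 6 → i=4, swap data[4],data[8] → [6, 5, 5, 5, 5, 8, 7, 7, 8, 6, 3, 6]
j=9: data[9]=6 ≤ 6 → i=5, swap data[5],data[9] → [6, 5, 5, 5, 5, 6, 7, 7, 8, 8, 3, 6]
j=10: data[10]=3 ≤ 6 → i=6, swap data[6],data[10] → [6, 5, 5, 5, 5, 6, 3, 7, 8, 8, 7, 6]
final swap data[7],data[11] → [6, 5, 5, 5, 5, 6, 3, 6, 8, 8, 7, 7]; return 7
p = 7; k-1 = 6 < 7 ⇒ left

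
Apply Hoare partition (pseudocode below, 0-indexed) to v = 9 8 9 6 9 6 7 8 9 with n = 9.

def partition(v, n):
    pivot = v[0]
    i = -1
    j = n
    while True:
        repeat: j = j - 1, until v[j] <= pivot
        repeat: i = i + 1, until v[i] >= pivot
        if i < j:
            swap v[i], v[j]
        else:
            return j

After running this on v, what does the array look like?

pivot=9
j stops at 8 (9), i stops at 0 (9); swap ⇒ 9 8 9 6 9 6 7 8 9
j stops at 7 (8), i stops at 2 (9); swap ⇒ 9 8 8 6 9 6 7 9 9
j stops at 6 (7), i stops at 4 (9); swap ⇒ 9 8 8 6 7 6 9 9 9
j stops at 5, i stops at 6; i≥j ⇒ return 5. v=9 8 8 6 7 6 9 9 9

9 8 8 6 7 6 9 9 9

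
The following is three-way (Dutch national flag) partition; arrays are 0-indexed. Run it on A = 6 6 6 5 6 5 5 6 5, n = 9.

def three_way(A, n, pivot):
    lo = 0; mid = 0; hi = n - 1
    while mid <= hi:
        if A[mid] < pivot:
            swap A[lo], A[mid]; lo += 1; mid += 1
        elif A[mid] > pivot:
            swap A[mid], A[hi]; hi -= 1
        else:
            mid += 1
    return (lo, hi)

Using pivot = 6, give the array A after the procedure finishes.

lo=0 mid=0 hi=8
6=6: mid=1
6=6: mid=2
6=6: mid=3
5<6: swap(0,3), lo=1 mid=4 ⇒ 5 6 6 6 6 5 5 6 5
6=6: mid=5
5<6: swap(1,5), lo=2 mid=6 ⇒ 5 5 6 6 6 6 5 6 5
5<6: swap(2,6), lo=3 mid=7 ⇒ 5 5 5 6 6 6 6 6 5
6=6: mid=8
5<6: swap(3,8), lo=4 mid=9 ⇒ 5 5 5 5 6 6 6 6 6
done. lo=4 hi=8; A=5 5 5 5 6 6 6 6 6

5 5 5 5 6 6 6 6 6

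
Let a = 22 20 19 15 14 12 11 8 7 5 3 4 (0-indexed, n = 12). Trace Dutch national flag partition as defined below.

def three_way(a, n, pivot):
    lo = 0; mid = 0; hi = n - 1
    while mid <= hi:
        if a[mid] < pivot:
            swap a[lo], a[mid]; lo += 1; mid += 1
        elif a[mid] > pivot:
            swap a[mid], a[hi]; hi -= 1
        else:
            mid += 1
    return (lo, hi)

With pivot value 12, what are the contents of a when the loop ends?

4 3 5 7 8 11 12 14 15 19 20 22

lo=0 mid=0 hi=11
22>12: swap(0,11), hi=10 ⇒ 4 20 19 15 14 12 11 8 7 5 3 22
4<12: swap(0,0), lo=1 mid=1 ⇒ 4 20 19 15 14 12 11 8 7 5 3 22
20>12: swap(1,10), hi=9 ⇒ 4 3 19 15 14 12 11 8 7 5 20 22
3<12: swap(1,1), lo=2 mid=2 ⇒ 4 3 19 15 14 12 11 8 7 5 20 22
19>12: swap(2,9), hi=8 ⇒ 4 3 5 15 14 12 11 8 7 19 20 22
5<12: swap(2,2), lo=3 mid=3 ⇒ 4 3 5 15 14 12 11 8 7 19 20 22
15>12: swap(3,8), hi=7 ⇒ 4 3 5 7 14 12 11 8 15 19 20 22
7<12: swap(3,3), lo=4 mid=4 ⇒ 4 3 5 7 14 12 11 8 15 19 20 22
14>12: swap(4,7), hi=6 ⇒ 4 3 5 7 8 12 11 14 15 19 20 22
8<12: swap(4,4), lo=5 mid=5 ⇒ 4 3 5 7 8 12 11 14 15 19 20 22
12=12: mid=6
11<12: swap(5,6), lo=6 mid=7 ⇒ 4 3 5 7 8 11 12 14 15 19 20 22
done. lo=6 hi=6; a=4 3 5 7 8 11 12 14 15 19 20 22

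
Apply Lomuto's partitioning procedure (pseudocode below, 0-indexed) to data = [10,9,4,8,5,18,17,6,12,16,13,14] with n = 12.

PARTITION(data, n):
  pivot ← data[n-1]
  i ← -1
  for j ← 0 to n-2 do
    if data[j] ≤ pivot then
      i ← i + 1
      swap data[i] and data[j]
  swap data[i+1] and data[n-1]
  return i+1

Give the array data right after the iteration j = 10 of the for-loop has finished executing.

pivot=14, i=-1
j=0: 10≤14, i=0, swap(0,0) ⇒ [10,9,4,8,5,18,17,6,12,16,13,14]
j=1: 9≤14, i=1, swap(1,1) ⇒ [10,9,4,8,5,18,17,6,12,16,13,14]
j=2: 4≤14, i=2, swap(2,2) ⇒ [10,9,4,8,5,18,17,6,12,16,13,14]
j=3: 8≤14, i=3, swap(3,3) ⇒ [10,9,4,8,5,18,17,6,12,16,13,14]
j=4: 5≤14, i=4, swap(4,4) ⇒ [10,9,4,8,5,18,17,6,12,16,13,14]
j=5: 18>14, skip
j=6: 17>14, skip
j=7: 6≤14, i=5, swap(5,7) ⇒ [10,9,4,8,5,6,17,18,12,16,13,14]
j=8: 12≤14, i=6, swap(6,8) ⇒ [10,9,4,8,5,6,12,18,17,16,13,14]
j=9: 16>14, skip
j=10: 13≤14, i=7, swap(7,10) ⇒ [10,9,4,8,5,6,12,13,17,16,18,14]
(after j=10) data = [10,9,4,8,5,6,12,13,17,16,18,14]

[10,9,4,8,5,6,12,13,17,16,18,14]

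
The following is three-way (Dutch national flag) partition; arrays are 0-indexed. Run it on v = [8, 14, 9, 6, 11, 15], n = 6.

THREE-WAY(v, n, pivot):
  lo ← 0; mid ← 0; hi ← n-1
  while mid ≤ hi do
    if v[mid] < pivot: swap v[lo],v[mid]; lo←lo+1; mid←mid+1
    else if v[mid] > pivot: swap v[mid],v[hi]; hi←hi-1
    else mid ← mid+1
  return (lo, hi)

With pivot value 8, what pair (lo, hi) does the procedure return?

lo=0 mid=0 hi=5
8=8: mid=1
14>8: swap(1,5), hi=4 ⇒ [8, 15, 9, 6, 11, 14]
15>8: swap(1,4), hi=3 ⇒ [8, 11, 9, 6, 15, 14]
11>8: swap(1,3), hi=2 ⇒ [8, 6, 9, 11, 15, 14]
6<8: swap(0,1), lo=1 mid=2 ⇒ [6, 8, 9, 11, 15, 14]
9>8: swap(2,2), hi=1 ⇒ [6, 8, 9, 11, 15, 14]
done. lo=1 hi=1; v=[6, 8, 9, 11, 15, 14]

(1, 1)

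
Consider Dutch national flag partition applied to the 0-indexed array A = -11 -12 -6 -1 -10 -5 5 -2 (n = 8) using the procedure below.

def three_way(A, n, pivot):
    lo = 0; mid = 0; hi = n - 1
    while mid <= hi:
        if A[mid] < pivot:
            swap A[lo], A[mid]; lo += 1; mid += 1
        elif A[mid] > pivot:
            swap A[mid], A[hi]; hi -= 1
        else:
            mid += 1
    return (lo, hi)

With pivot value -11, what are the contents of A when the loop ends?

-12 -11 -1 -10 -5 5 -2 -6

lo=0 mid=0 hi=7
-11=-11: mid=1
-12<-11: swap(0,1), lo=1 mid=2 ⇒ -12 -11 -6 -1 -10 -5 5 -2
-6>-11: swap(2,7), hi=6 ⇒ -12 -11 -2 -1 -10 -5 5 -6
-2>-11: swap(2,6), hi=5 ⇒ -12 -11 5 -1 -10 -5 -2 -6
5>-11: swap(2,5), hi=4 ⇒ -12 -11 -5 -1 -10 5 -2 -6
-5>-11: swap(2,4), hi=3 ⇒ -12 -11 -10 -1 -5 5 -2 -6
-10>-11: swap(2,3), hi=2 ⇒ -12 -11 -1 -10 -5 5 -2 -6
-1>-11: swap(2,2), hi=1 ⇒ -12 -11 -1 -10 -5 5 -2 -6
done. lo=1 hi=1; A=-12 -11 -1 -10 -5 5 -2 -6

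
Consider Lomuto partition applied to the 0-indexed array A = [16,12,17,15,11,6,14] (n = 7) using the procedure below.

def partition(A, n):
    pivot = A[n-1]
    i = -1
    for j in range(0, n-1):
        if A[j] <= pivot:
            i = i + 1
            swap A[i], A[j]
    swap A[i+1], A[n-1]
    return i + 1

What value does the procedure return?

3

pivot = A[6] = 14; i = -1
j=0: A[0]=16 > 14 → no swap
j=1: A[1]=12 ≤ 14 → i=0, swap A[0],A[1] → [12,16,17,15,11,6,14]
j=2: A[2]=17 > 14 → no swap
j=3: A[3]=15 > 14 → no swap
j=4: A[4]=11 ≤ 14 → i=1, swap A[1],A[4] → [12,11,17,15,16,6,14]
j=5: A[5]=6 ≤ 14 → i=2, swap A[2],A[5] → [12,11,6,15,16,17,14]
final swap A[3],A[6] → [12,11,6,14,16,17,15]; return 3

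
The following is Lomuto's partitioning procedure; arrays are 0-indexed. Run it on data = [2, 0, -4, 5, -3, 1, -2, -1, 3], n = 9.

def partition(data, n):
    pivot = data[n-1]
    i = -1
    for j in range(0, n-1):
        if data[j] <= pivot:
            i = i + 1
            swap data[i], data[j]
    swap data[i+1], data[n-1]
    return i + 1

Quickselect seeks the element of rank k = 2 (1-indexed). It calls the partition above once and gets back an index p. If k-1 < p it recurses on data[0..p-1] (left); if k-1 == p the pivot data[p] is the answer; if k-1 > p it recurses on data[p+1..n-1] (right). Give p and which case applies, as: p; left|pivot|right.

pivot = data[8] = 3; i = -1
j=0: data[0]=2 ≤ 3 → i=0, swap data[0],data[0] (no change) → [2, 0, -4, 5, -3, 1, -2, -1, 3]
j=1: data[1]=0 ≤ 3 → i=1, swap data[1],data[1] (no change) → [2, 0, -4, 5, -3, 1, -2, -1, 3]
j=2: data[2]=-4 ≤ 3 → i=2, swap data[2],data[2] (no change) → [2, 0, -4, 5, -3, 1, -2, -1, 3]
j=3: data[3]=5 > 3 → no swap
j=4: data[4]=-3 ≤ 3 → i=3, swap data[3],data[4] → [2, 0, -4, -3, 5, 1, -2, -1, 3]
j=5: data[5]=1 ≤ 3 → i=4, swap data[4],data[5] → [2, 0, -4, -3, 1, 5, -2, -1, 3]
j=6: data[6]=-2 ≤ 3 → i=5, swap data[5],data[6] → [2, 0, -4, -3, 1, -2, 5, -1, 3]
j=7: data[7]=-1 ≤ 3 → i=6, swap data[6],data[7] → [2, 0, -4, -3, 1, -2, -1, 5, 3]
final swap data[7],data[8] → [2, 0, -4, -3, 1, -2, -1, 3, 5]; return 7
p = 7; k-1 = 1 < 7 ⇒ left

7; left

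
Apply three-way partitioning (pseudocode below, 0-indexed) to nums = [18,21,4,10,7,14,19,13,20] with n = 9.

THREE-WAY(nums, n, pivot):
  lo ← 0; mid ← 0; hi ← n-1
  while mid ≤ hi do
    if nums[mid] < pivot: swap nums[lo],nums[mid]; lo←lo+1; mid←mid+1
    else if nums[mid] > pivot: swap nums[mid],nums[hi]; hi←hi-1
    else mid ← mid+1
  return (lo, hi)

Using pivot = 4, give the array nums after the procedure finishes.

pivot = 4; lo=0, mid=0, hi=8
nums[mid]=18>4: swap nums[0],nums[8]; hi=7 → [20,21,4,10,7,14,19,13,18]
nums[mid]=20>4: swap nums[0],nums[7]; hi=6 → [13,21,4,10,7,14,19,20,18]
nums[mid]=13>4: swap nums[0],nums[6]; hi=5 → [19,21,4,10,7,14,13,20,18]
nums[mid]=19>4: swap nums[0],nums[5]; hi=4 → [14,21,4,10,7,19,13,20,18]
nums[mid]=14>4: swap nums[0],nums[4]; hi=3 → [7,21,4,10,14,19,13,20,18]
nums[mid]=7>4: swap nums[0],nums[3]; hi=2 → [10,21,4,7,14,19,13,20,18]
nums[mid]=10>4: swap nums[0],nums[2]; hi=1 → [4,21,10,7,14,19,13,20,18]
nums[mid]=4=4: mid=1
nums[mid]=21>4: swap nums[1],nums[1]; hi=0 → [4,21,10,7,14,19,13,20,18]
end: lo=0, hi=0; nums = [4,21,10,7,14,19,13,20,18]

[4,21,10,7,14,19,13,20,18]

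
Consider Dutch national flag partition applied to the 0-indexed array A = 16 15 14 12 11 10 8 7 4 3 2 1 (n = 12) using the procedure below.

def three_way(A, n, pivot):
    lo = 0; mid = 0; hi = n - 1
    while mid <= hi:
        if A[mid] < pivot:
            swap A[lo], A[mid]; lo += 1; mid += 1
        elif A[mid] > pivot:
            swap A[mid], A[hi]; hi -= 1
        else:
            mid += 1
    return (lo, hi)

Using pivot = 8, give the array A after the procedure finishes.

1 2 3 4 7 8 10 11 12 14 15 16

pivot = 8; lo=0, mid=0, hi=11
A[mid]=16>8: swap A[0],A[11]; hi=10 → 1 15 14 12 11 10 8 7 4 3 2 16
A[mid]=1<8: swap A[0],A[0]; lo=1,mid=1 → 1 15 14 12 11 10 8 7 4 3 2 16
A[mid]=15>8: swap A[1],A[10]; hi=9 → 1 2 14 12 11 10 8 7 4 3 15 16
A[mid]=2<8: swap A[1],A[1]; lo=2,mid=2 → 1 2 14 12 11 10 8 7 4 3 15 16
A[mid]=14>8: swap A[2],A[9]; hi=8 → 1 2 3 12 11 10 8 7 4 14 15 16
A[mid]=3<8: swap A[2],A[2]; lo=3,mid=3 → 1 2 3 12 11 10 8 7 4 14 15 16
A[mid]=12>8: swap A[3],A[8]; hi=7 → 1 2 3 4 11 10 8 7 12 14 15 16
A[mid]=4<8: swap A[3],A[3]; lo=4,mid=4 → 1 2 3 4 11 10 8 7 12 14 15 16
A[mid]=11>8: swap A[4],A[7]; hi=6 → 1 2 3 4 7 10 8 11 12 14 15 16
A[mid]=7<8: swap A[4],A[4]; lo=5,mid=5 → 1 2 3 4 7 10 8 11 12 14 15 16
A[mid]=10>8: swap A[5],A[6]; hi=5 → 1 2 3 4 7 8 10 11 12 14 15 16
A[mid]=8=8: mid=6
end: lo=5, hi=5; A = 1 2 3 4 7 8 10 11 12 14 15 16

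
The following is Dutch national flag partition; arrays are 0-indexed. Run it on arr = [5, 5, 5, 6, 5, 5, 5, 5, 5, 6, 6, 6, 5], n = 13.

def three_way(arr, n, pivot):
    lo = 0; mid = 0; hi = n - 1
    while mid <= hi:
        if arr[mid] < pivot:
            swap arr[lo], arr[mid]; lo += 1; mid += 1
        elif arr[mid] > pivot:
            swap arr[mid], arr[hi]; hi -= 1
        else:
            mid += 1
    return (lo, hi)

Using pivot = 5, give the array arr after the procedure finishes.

pivot = 5; lo=0, mid=0, hi=12
arr[mid]=5=5: mid=1
arr[mid]=5=5: mid=2
arr[mid]=5=5: mid=3
arr[mid]=6>5: swap arr[3],arr[12]; hi=11 → [5, 5, 5, 5, 5, 5, 5, 5, 5, 6, 6, 6, 6]
arr[mid]=5=5: mid=4
arr[mid]=5=5: mid=5
arr[mid]=5=5: mid=6
arr[mid]=5=5: mid=7
arr[mid]=5=5: mid=8
arr[mid]=5=5: mid=9
arr[mid]=6>5: swap arr[9],arr[11]; hi=10 → [5, 5, 5, 5, 5, 5, 5, 5, 5, 6, 6, 6, 6]
arr[mid]=6>5: swap arr[9],arr[10]; hi=9 → [5, 5, 5, 5, 5, 5, 5, 5, 5, 6, 6, 6, 6]
arr[mid]=6>5: swap arr[9],arr[9]; hi=8 → [5, 5, 5, 5, 5, 5, 5, 5, 5, 6, 6, 6, 6]
end: lo=0, hi=8; arr = [5, 5, 5, 5, 5, 5, 5, 5, 5, 6, 6, 6, 6]

[5, 5, 5, 5, 5, 5, 5, 5, 5, 6, 6, 6, 6]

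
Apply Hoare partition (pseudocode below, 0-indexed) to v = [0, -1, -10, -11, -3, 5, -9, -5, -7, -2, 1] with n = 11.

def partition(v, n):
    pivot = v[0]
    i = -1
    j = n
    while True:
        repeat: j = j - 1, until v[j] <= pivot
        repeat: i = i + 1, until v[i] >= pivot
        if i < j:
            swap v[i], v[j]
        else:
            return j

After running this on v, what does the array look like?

[-2, -1, -10, -11, -3, -7, -9, -5, 5, 0, 1]

pivot = v[0] = 0; i = -1, j = 11
j→9 (v[9]=-2≤0), i→0 (v[0]=0≥0); i<j, swap → [-2, -1, -10, -11, -3, 5, -9, -5, -7, 0, 1]
j→8 (v[8]=-7≤0), i→5 (v[5]=5≥0); i<j, swap → [-2, -1, -10, -11, -3, -7, -9, -5, 5, 0, 1]
j→7, i→8; i≥j, return j=7. v = [-2, -1, -10, -11, -3, -7, -9, -5, 5, 0, 1]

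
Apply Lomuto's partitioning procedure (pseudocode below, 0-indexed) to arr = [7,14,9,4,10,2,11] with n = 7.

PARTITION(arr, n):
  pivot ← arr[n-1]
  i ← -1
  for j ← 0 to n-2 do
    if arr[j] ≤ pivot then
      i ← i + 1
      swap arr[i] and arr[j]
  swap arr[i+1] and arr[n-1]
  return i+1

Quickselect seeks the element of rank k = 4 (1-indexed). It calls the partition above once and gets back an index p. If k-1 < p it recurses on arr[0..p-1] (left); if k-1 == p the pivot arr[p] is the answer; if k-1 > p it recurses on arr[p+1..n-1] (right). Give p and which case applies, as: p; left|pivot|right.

5; left

pivot=11, i=-1
j=0: 7≤11, i=0, swap(0,0) ⇒ [7,14,9,4,10,2,11]
j=1: 14>11, skip
j=2: 9≤11, i=1, swap(1,2) ⇒ [7,9,14,4,10,2,11]
j=3: 4≤11, i=2, swap(2,3) ⇒ [7,9,4,14,10,2,11]
j=4: 10≤11, i=3, swap(3,4) ⇒ [7,9,4,10,14,2,11]
j=5: 2≤11, i=4, swap(4,5) ⇒ [7,9,4,10,2,14,11]
swap(5,6) ⇒ [7,9,4,10,2,11,14]; return 5
p = 5; k-1 = 3 < 5 ⇒ left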